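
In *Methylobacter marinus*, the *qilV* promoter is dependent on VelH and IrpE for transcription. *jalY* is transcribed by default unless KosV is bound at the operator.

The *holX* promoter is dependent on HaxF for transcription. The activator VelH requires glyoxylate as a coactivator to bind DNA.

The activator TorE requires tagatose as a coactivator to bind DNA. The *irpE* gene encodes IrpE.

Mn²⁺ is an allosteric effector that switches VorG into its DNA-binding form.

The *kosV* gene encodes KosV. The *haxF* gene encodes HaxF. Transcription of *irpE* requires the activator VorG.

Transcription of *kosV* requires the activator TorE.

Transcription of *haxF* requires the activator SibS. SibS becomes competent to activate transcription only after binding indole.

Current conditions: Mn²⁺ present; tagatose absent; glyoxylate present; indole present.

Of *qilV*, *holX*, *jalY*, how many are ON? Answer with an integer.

3

Glyoxylate is present, so VelH is active.
Mn²⁺ is present, so VorG is active.
No repressor is bound and VorG is active, so *irpE* is transcribed.
So IrpE is produced and active.
No repressor is bound and VelH and IrpE are active, so *qilV* is transcribed.
→ *qilV* is ON.
Indole is present, so SibS is active.
No repressor is bound and SibS is active, so *haxF* is transcribed.
So HaxF is produced and active.
No repressor is bound and HaxF is active, so *holX* is transcribed.
→ *holX* is ON.
Tagatose is absent, so TorE is inactive.
Required activator TorE is absent, so *kosV* is not transcribed.
So KosV is not produced.
With no repressor bound, *jalY* is transcribed.
→ *jalY* is ON.
3 of the 3 genes are transcribed.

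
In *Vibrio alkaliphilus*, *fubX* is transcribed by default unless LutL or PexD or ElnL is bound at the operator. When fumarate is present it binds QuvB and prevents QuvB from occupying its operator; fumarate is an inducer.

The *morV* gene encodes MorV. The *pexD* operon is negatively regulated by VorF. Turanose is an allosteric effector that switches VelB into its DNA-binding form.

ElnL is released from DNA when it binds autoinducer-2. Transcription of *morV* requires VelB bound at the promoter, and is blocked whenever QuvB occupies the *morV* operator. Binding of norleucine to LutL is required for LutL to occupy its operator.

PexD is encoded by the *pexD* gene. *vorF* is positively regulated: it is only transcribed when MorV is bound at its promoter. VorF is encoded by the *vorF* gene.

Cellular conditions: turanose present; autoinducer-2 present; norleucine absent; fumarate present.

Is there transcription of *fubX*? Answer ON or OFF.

ON

Norleucine is absent, so LutL is inactive.
Fumarate is present, so QuvB is inactive.
Turanose is present, so VelB is active.
No repressor is bound and VelB is active, so *morV* is transcribed.
So MorV is produced and active.
No repressor is bound and MorV is active, so *vorF* is transcribed.
So VorF is produced and active.
With repressor VorF bound, *pexD* is not transcribed.
So PexD is not produced.
Autoinducer-2 is present, so ElnL is inactive.
With no repressor bound, *fubX* is transcribed.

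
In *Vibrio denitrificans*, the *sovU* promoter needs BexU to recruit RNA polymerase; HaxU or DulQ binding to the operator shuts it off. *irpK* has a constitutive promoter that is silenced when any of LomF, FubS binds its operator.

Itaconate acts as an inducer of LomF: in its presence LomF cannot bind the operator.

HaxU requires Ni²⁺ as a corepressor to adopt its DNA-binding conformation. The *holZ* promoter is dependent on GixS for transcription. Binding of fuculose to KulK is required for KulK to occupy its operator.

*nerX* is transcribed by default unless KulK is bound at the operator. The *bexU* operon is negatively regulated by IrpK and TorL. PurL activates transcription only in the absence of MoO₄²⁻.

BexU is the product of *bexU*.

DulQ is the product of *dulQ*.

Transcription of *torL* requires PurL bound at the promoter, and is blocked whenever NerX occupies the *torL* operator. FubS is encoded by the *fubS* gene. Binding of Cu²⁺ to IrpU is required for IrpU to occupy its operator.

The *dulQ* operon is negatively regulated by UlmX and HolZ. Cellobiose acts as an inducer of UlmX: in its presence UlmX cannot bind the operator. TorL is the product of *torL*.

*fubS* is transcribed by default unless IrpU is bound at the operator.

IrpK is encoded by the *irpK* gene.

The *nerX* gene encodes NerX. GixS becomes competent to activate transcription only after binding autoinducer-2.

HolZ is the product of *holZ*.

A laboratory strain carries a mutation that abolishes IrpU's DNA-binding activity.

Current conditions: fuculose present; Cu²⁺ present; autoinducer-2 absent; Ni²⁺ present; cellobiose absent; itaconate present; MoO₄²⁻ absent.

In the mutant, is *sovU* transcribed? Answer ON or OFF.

OFF

Ni²⁺ is present, so HaxU is active.
Itaconate is present, so LomF is inactive.
IrpU is non-functional in this strain, so it has no effect.
With no repressor bound, *fubS* is transcribed.
So FubS is produced and active.
With repressor FubS bound, *irpK* is not transcribed.
So IrpK is not produced.
Fuculose is present, so KulK is active.
With repressor KulK bound, *nerX* is not transcribed.
So NerX is not produced.
MoO₄²⁻ is absent, so PurL is active.
No repressor is bound and PurL is active, so *torL* is transcribed.
So TorL is produced and active.
With repressor TorL bound, *bexU* is not transcribed.
So BexU is not produced.
Cellobiose is absent, so UlmX is active.
Autoinducer-2 is absent, so GixS is inactive.
Required activator GixS is absent, so *holZ* is not transcribed.
So HolZ is not produced.
With repressor UlmX bound, *dulQ* is not transcribed.
So DulQ is not produced.
With repressor HaxU bound, *sovU* is not transcribed.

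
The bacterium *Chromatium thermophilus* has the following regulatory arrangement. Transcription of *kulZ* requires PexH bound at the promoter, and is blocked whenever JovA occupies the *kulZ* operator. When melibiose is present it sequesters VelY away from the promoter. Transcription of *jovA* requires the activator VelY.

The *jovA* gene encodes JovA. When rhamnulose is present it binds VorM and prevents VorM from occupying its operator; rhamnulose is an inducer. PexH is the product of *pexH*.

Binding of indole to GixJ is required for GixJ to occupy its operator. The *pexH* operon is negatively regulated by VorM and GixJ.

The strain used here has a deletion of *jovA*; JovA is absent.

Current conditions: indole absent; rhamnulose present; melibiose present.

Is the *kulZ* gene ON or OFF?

JovA is non-functional in this strain, so it has no effect.
Rhamnulose is present, so VorM is inactive.
Indole is absent, so GixJ is inactive.
With no repressor bound, *pexH* is transcribed.
So PexH is produced and active.
No repressor is bound and PexH is active, so *kulZ* is transcribed.

ON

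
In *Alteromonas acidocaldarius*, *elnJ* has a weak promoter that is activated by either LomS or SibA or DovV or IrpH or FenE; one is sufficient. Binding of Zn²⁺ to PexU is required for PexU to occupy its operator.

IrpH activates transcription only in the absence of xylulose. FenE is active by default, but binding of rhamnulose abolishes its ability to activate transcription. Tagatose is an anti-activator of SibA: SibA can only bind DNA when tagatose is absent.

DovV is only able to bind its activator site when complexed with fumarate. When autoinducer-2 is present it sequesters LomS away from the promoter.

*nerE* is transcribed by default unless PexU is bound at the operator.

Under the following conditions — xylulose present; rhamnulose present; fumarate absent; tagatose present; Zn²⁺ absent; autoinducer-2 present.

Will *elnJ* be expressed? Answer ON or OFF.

OFF

Autoinducer-2 is present, so LomS is inactive.
Tagatose is present, so SibA is inactive.
Fumarate is absent, so DovV is inactive.
Xylulose is present, so IrpH is inactive.
Rhamnulose is present, so FenE is inactive.
No activator is available at the *elnJ* promoter, so *elnJ* is not transcribed.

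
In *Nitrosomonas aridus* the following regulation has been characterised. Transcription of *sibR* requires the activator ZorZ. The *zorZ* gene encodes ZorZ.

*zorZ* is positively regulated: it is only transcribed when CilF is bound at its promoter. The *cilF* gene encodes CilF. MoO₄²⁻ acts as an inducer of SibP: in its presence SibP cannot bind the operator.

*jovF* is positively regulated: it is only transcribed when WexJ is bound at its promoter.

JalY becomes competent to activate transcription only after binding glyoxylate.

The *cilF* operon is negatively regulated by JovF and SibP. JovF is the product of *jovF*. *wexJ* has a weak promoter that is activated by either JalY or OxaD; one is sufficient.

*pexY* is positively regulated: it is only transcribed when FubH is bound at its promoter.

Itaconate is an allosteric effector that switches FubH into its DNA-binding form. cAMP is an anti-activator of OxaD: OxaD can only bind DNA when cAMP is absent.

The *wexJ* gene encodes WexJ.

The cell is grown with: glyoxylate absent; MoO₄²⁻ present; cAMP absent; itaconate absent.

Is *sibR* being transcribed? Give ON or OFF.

OFF

Glyoxylate is absent, so JalY is inactive.
cAMP is absent, so OxaD is active.
Activator OxaD is present, so *wexJ* is transcribed.
So WexJ is produced and active.
No repressor is bound and WexJ is active, so *jovF* is transcribed.
So JovF is produced and active.
MoO₄²⁻ is present, so SibP is inactive.
With repressor JovF bound, *cilF* is not transcribed.
So CilF is not produced.
Required activator CilF is absent, so *zorZ* is not transcribed.
So ZorZ is not produced.
Required activator ZorZ is absent, so *sibR* is not transcribed.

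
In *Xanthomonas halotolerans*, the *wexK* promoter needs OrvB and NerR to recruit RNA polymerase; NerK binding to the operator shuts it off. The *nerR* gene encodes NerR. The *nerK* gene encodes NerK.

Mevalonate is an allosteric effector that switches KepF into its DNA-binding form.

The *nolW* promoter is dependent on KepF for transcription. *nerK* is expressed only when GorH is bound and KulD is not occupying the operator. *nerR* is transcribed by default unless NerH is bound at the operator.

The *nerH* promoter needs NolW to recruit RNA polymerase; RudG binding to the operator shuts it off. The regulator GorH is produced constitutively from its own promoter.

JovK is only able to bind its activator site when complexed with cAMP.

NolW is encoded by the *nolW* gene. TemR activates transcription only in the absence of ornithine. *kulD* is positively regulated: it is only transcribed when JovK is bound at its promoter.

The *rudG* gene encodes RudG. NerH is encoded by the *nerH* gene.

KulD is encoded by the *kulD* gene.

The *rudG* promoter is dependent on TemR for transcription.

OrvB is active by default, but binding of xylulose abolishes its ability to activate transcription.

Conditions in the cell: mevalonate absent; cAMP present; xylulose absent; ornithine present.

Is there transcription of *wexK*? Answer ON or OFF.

ON

cAMP is present, so JovK is active.
No repressor is bound and JovK is active, so *kulD* is transcribed.
So KulD is produced and active.
GorH is produced constitutively and is active.
With repressor KulD bound, *nerK* is not transcribed.
So NerK is not produced.
Xylulose is absent, so OrvB is active.
Mevalonate is absent, so KepF is inactive.
Required activator KepF is absent, so *nolW* is not transcribed.
So NolW is not produced.
Ornithine is present, so TemR is inactive.
Required activator TemR is absent, so *rudG* is not transcribed.
So RudG is not produced.
Required activator NolW is absent, so *nerH* is not transcribed.
So NerH is not produced.
With no repressor bound, *nerR* is transcribed.
So NerR is produced and active.
No repressor is bound and OrvB and NerR are active, so *wexK* is transcribed.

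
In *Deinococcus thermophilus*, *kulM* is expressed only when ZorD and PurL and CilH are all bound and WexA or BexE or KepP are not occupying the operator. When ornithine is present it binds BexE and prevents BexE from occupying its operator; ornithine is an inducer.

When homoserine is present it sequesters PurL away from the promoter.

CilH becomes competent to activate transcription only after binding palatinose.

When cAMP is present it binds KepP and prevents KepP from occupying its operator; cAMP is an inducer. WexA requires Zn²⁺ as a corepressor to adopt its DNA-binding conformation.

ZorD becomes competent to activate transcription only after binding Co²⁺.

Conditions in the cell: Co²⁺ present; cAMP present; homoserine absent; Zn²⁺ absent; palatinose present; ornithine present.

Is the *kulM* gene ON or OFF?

Zn²⁺ is absent, so WexA is inactive.
Ornithine is present, so BexE is inactive.
cAMP is present, so KepP is inactive.
Co²⁺ is present, so ZorD is active.
Homoserine is absent, so PurL is active.
Palatinose is present, so CilH is active.
No repressor is bound and ZorD and PurL and CilH are active, so *kulM* is transcribed.

ON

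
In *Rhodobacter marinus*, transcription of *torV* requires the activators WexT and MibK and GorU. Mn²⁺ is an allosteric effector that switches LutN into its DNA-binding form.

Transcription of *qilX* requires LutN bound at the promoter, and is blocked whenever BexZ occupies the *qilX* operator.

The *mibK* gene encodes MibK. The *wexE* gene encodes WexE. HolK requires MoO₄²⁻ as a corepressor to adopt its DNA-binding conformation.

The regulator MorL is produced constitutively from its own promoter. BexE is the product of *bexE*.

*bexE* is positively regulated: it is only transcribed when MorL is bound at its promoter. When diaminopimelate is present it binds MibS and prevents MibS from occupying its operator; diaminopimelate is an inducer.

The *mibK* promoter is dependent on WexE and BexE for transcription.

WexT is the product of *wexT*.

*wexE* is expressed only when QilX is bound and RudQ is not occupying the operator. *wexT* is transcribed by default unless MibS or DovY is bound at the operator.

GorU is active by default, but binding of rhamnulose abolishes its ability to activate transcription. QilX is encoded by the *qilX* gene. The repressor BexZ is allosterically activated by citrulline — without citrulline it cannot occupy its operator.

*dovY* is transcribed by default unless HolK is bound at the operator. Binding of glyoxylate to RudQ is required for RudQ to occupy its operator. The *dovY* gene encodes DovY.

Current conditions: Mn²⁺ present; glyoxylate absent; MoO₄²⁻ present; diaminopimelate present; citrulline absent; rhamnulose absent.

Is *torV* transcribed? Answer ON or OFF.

Diaminopimelate is present, so MibS is inactive.
MoO₄²⁻ is present, so HolK is active.
With repressor HolK bound, *dovY* is not transcribed.
So DovY is not produced.
With no repressor bound, *wexT* is transcribed.
So WexT is produced and active.
Glyoxylate is absent, so RudQ is inactive.
Citrulline is absent, so BexZ is inactive.
Mn²⁺ is present, so LutN is active.
No repressor is bound and LutN is active, so *qilX* is transcribed.
So QilX is produced and active.
No repressor is bound and QilX is active, so *wexE* is transcribed.
So WexE is produced and active.
MorL is produced constitutively and is active.
No repressor is bound and MorL is active, so *bexE* is transcribed.
So BexE is produced and active.
No repressor is bound and WexE and BexE are active, so *mibK* is transcribed.
So MibK is produced and active.
Rhamnulose is absent, so GorU is active.
No repressor is bound and WexT and MibK and GorU are active, so *torV* is transcribed.

ON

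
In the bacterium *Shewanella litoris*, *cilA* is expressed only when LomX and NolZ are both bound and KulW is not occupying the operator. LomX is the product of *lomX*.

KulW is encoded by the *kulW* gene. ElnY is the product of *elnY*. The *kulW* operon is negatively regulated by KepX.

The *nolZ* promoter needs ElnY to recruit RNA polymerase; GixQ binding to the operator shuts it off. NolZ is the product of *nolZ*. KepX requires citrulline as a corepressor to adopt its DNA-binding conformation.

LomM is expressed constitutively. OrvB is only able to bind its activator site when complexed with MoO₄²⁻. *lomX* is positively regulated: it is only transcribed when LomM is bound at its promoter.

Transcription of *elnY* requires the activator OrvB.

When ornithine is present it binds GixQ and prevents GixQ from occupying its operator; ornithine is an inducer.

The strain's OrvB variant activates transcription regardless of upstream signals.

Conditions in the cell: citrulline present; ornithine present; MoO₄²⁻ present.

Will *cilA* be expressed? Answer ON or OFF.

ON

LomM is produced constitutively and is active.
No repressor is bound and LomM is active, so *lomX* is transcribed.
So LomX is produced and active.
Ornithine is present, so GixQ is inactive.
OrvB is constitutively active in this strain.
No repressor is bound and OrvB is active, so *elnY* is transcribed.
So ElnY is produced and active.
No repressor is bound and ElnY is active, so *nolZ* is transcribed.
So NolZ is produced and active.
Citrulline is present, so KepX is active.
With repressor KepX bound, *kulW* is not transcribed.
So KulW is not produced.
No repressor is bound and LomX and NolZ are active, so *cilA* is transcribed.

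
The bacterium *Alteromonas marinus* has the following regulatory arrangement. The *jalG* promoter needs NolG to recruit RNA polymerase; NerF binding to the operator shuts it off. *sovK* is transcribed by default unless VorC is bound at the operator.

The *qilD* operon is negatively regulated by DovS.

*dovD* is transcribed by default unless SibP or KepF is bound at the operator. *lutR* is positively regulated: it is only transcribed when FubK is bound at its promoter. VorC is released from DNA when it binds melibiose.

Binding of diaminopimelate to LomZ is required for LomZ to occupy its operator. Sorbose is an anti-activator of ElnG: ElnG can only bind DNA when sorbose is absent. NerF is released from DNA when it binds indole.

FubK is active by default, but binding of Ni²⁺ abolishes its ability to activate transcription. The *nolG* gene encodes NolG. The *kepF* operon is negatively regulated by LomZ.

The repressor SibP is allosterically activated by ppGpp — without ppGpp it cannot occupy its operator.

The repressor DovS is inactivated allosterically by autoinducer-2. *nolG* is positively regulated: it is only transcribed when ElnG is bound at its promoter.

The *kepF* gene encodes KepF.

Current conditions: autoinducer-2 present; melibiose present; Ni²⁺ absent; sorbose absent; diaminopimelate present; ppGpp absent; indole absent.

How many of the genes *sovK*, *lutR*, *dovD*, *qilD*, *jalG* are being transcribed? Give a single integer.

Melibiose is present, so VorC is inactive.
With no repressor bound, *sovK* is transcribed.
→ *sovK* is ON.
Ni²⁺ is absent, so FubK is active.
No repressor is bound and FubK is active, so *lutR* is transcribed.
→ *lutR* is ON.
ppGpp is absent, so SibP is inactive.
Diaminopimelate is present, so LomZ is active.
With repressor LomZ bound, *kepF* is not transcribed.
So KepF is not produced.
With no repressor bound, *dovD* is transcribed.
→ *dovD* is ON.
Autoinducer-2 is present, so DovS is inactive.
With no repressor bound, *qilD* is transcribed.
→ *qilD* is ON.
Sorbose is absent, so ElnG is active.
No repressor is bound and ElnG is active, so *nolG* is transcribed.
So NolG is produced and active.
Indole is absent, so NerF is active.
With repressor NerF bound, *jalG* is not transcribed.
→ *jalG* is OFF.
4 of the 5 genes are transcribed.

4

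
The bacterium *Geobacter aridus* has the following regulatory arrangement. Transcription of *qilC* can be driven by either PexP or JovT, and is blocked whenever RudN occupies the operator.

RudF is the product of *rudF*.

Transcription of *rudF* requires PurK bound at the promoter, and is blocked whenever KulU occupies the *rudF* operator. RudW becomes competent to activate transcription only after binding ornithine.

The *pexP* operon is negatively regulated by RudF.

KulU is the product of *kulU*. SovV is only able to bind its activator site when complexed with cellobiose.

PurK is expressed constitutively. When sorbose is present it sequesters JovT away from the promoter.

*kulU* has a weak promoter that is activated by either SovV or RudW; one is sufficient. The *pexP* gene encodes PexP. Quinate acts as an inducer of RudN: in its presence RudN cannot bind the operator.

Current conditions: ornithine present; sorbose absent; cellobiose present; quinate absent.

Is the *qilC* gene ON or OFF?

OFF

Quinate is absent, so RudN is active.
PurK is produced constitutively and is active.
Cellobiose is present, so SovV is active.
Ornithine is present, so RudW is active.
Activator SovV is present, so *kulU* is transcribed.
So KulU is produced and active.
With repressor KulU bound, *rudF* is not transcribed.
So RudF is not produced.
With no repressor bound, *pexP* is transcribed.
So PexP is produced and active.
Sorbose is absent, so JovT is active.
With repressor RudN bound, *qilC* is not transcribed.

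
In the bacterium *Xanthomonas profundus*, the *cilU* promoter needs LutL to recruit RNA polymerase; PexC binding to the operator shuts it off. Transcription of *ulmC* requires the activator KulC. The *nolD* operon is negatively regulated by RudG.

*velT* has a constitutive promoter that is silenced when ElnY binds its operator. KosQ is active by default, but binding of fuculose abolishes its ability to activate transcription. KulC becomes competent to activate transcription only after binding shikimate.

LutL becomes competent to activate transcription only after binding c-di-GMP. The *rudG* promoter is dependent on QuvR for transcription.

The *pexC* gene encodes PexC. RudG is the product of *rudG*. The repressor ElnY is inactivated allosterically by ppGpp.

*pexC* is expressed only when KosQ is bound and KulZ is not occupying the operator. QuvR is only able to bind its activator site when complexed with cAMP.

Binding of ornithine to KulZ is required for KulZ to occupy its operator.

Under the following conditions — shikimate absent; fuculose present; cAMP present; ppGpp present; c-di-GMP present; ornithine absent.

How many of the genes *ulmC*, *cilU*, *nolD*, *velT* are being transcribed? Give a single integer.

Shikimate is absent, so KulC is inactive.
Required activator KulC is absent, so *ulmC* is not transcribed.
→ *ulmC* is OFF.
Ornithine is absent, so KulZ is inactive.
Fuculose is present, so KosQ is inactive.
Required activator KosQ is absent, so *pexC* is not transcribed.
So PexC is not produced.
c-di-GMP is present, so LutL is active.
No repressor is bound and LutL is active, so *cilU* is transcribed.
→ *cilU* is ON.
cAMP is present, so QuvR is active.
No repressor is bound and QuvR is active, so *rudG* is transcribed.
So RudG is produced and active.
With repressor RudG bound, *nolD* is not transcribed.
→ *nolD* is OFF.
ppGpp is present, so ElnY is inactive.
With no repressor bound, *velT* is transcribed.
→ *velT* is ON.
2 of the 4 genes are transcribed.

2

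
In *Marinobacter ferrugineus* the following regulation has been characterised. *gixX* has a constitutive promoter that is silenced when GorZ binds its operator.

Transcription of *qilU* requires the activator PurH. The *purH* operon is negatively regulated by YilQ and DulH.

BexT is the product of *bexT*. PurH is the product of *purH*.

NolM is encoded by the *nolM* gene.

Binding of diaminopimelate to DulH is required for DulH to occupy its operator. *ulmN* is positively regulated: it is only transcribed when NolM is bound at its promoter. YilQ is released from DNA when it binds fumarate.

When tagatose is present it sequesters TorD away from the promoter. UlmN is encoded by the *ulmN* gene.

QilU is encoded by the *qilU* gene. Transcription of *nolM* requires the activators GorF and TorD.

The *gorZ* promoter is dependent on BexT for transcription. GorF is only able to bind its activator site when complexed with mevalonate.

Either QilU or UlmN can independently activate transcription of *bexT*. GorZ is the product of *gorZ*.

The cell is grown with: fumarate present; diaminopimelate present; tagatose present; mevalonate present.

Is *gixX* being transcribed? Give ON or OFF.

Fumarate is present, so YilQ is inactive.
Diaminopimelate is present, so DulH is active.
With repressor DulH bound, *purH* is not transcribed.
So PurH is not produced.
Required activator PurH is absent, so *qilU* is not transcribed.
So QilU is not produced.
Mevalonate is present, so GorF is active.
Tagatose is present, so TorD is inactive.
Required activator TorD is absent, so *nolM* is not transcribed.
So NolM is not produced.
Required activator NolM is absent, so *ulmN* is not transcribed.
So UlmN is not produced.
No activator is available at the *bexT* promoter, so *bexT* is not transcribed.
So BexT is not produced.
Required activator BexT is absent, so *gorZ* is not transcribed.
So GorZ is not produced.
With no repressor bound, *gixX* is transcribed.

ON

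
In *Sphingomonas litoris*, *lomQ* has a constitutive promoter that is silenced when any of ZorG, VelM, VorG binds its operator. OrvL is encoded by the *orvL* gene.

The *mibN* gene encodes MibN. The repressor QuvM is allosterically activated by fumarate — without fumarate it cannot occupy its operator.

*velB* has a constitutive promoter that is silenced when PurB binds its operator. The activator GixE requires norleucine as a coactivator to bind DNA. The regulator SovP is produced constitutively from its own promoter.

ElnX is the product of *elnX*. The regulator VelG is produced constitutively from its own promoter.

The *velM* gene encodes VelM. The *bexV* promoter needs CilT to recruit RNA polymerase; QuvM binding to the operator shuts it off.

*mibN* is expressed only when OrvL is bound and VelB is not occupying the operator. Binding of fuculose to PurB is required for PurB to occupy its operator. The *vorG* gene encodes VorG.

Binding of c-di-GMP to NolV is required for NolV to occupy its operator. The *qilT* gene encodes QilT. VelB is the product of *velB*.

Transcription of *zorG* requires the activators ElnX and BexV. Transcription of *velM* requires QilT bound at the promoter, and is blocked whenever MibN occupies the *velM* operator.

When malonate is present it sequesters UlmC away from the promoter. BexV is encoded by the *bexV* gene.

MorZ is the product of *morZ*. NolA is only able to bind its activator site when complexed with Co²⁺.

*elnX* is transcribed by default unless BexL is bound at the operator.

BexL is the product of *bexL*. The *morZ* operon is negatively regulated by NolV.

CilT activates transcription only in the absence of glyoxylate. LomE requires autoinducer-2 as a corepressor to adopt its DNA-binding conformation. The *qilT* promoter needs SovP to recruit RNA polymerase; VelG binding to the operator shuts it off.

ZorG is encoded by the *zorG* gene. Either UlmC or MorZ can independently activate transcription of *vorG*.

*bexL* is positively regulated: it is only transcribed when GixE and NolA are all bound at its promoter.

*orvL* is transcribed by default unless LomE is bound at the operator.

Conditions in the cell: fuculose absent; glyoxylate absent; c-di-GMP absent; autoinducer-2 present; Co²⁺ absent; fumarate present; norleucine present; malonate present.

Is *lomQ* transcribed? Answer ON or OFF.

OFF

Norleucine is present, so GixE is active.
Co²⁺ is absent, so NolA is inactive.
Required activator NolA is absent, so *bexL* is not transcribed.
So BexL is not produced.
With no repressor bound, *elnX* is transcribed.
So ElnX is produced and active.
Fumarate is present, so QuvM is active.
Glyoxylate is absent, so CilT is active.
With repressor QuvM bound, *bexV* is not transcribed.
So BexV is not produced.
Required activator BexV is absent, so *zorG* is not transcribed.
So ZorG is not produced.
Autoinducer-2 is present, so LomE is active.
With repressor LomE bound, *orvL* is not transcribed.
So OrvL is not produced.
Fuculose is absent, so PurB is inactive.
With no repressor bound, *velB* is transcribed.
So VelB is produced and active.
With repressor VelB bound, *mibN* is not transcribed.
So MibN is not produced.
VelG is produced constitutively and is active.
SovP is produced constitutively and is active.
With repressor VelG bound, *qilT* is not transcribed.
So QilT is not produced.
Required activator QilT is absent, so *velM* is not transcribed.
So VelM is not produced.
Malonate is present, so UlmC is inactive.
c-di-GMP is absent, so NolV is inactive.
With no repressor bound, *morZ* is transcribed.
So MorZ is produced and active.
Activator MorZ is present, so *vorG* is transcribed.
So VorG is produced and active.
With repressor VorG bound, *lomQ* is not transcribed.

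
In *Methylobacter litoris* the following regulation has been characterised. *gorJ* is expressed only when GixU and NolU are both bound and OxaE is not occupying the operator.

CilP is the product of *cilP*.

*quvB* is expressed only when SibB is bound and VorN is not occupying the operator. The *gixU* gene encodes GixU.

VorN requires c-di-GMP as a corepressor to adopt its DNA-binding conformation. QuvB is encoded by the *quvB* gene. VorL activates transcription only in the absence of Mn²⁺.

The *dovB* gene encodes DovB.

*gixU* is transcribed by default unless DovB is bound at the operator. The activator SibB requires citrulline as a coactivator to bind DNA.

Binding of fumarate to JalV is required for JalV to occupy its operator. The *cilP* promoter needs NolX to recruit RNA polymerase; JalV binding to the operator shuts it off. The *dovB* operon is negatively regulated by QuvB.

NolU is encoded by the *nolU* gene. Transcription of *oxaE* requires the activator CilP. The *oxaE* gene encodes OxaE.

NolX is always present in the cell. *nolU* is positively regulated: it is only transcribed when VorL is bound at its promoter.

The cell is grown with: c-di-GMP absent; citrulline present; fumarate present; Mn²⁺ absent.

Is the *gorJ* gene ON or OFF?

ON

c-di-GMP is absent, so VorN is inactive.
Citrulline is present, so SibB is active.
No repressor is bound and SibB is active, so *quvB* is transcribed.
So QuvB is produced and active.
With repressor QuvB bound, *dovB* is not transcribed.
So DovB is not produced.
With no repressor bound, *gixU* is transcribed.
So GixU is produced and active.
Fumarate is present, so JalV is active.
NolX is produced constitutively and is active.
With repressor JalV bound, *cilP* is not transcribed.
So CilP is not produced.
Required activator CilP is absent, so *oxaE* is not transcribed.
So OxaE is not produced.
Mn²⁺ is absent, so VorL is active.
No repressor is bound and VorL is active, so *nolU* is transcribed.
So NolU is produced and active.
No repressor is bound and GixU and NolU are active, so *gorJ* is transcribed.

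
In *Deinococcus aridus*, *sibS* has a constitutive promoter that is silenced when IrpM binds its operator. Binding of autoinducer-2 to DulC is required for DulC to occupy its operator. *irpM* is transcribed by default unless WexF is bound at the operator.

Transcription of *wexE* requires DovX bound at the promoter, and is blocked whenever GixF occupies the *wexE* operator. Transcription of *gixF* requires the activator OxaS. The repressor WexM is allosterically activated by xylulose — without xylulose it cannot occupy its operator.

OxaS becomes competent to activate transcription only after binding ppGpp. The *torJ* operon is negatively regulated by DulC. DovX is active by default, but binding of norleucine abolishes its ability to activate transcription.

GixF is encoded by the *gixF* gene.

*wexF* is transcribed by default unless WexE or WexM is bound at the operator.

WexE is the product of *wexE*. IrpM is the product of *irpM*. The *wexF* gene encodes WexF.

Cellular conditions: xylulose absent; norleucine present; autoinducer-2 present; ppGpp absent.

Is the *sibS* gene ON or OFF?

ON

ppGpp is absent, so OxaS is inactive.
Required activator OxaS is absent, so *gixF* is not transcribed.
So GixF is not produced.
Norleucine is present, so DovX is inactive.
Required activator DovX is absent, so *wexE* is not transcribed.
So WexE is not produced.
Xylulose is absent, so WexM is inactive.
With no repressor bound, *wexF* is transcribed.
So WexF is produced and active.
With repressor WexF bound, *irpM* is not transcribed.
So IrpM is not produced.
With no repressor bound, *sibS* is transcribed.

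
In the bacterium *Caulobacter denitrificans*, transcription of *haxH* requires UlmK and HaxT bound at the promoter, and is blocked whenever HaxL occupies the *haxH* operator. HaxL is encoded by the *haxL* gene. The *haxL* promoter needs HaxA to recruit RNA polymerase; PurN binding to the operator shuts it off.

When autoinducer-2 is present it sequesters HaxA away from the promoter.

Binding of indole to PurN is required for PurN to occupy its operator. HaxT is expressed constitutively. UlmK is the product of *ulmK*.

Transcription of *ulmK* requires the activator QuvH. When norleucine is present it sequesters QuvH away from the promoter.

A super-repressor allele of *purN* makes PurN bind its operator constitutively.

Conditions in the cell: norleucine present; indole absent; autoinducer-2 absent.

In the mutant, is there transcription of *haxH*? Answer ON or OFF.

Norleucine is present, so QuvH is inactive.
Required activator QuvH is absent, so *ulmK* is not transcribed.
So UlmK is not produced.
Autoinducer-2 is absent, so HaxA is active.
PurN is constitutively active in this strain.
With repressor PurN bound, *haxL* is not transcribed.
So HaxL is not produced.
HaxT is produced constitutively and is active.
Required activator UlmK is absent, so *haxH* is not transcribed.

OFF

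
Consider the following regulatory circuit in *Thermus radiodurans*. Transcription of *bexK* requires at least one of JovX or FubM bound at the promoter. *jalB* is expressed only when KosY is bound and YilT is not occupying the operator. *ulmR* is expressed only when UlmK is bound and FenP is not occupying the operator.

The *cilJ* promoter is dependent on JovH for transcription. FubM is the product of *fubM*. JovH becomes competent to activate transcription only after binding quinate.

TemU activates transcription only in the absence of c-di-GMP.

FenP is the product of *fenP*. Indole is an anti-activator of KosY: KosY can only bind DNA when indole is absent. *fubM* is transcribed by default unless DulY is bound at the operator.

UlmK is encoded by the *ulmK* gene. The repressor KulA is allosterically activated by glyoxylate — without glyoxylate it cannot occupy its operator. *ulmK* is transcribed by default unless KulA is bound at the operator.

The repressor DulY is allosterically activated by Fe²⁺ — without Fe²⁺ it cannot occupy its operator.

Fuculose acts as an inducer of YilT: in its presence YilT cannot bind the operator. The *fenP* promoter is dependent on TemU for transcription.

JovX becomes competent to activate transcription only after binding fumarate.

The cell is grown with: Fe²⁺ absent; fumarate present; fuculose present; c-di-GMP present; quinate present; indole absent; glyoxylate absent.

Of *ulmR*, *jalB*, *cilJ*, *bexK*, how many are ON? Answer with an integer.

c-di-GMP is present, so TemU is inactive.
Required activator TemU is absent, so *fenP* is not transcribed.
So FenP is not produced.
Glyoxylate is absent, so KulA is inactive.
With no repressor bound, *ulmK* is transcribed.
So UlmK is produced and active.
No repressor is bound and UlmK is active, so *ulmR* is transcribed.
→ *ulmR* is ON.
Fuculose is present, so YilT is inactive.
Indole is absent, so KosY is active.
No repressor is bound and KosY is active, so *jalB* is transcribed.
→ *jalB* is ON.
Quinate is present, so JovH is active.
No repressor is bound and JovH is active, so *cilJ* is transcribed.
→ *cilJ* is ON.
Fumarate is present, so JovX is active.
Fe²⁺ is absent, so DulY is inactive.
With no repressor bound, *fubM* is transcribed.
So FubM is produced and active.
Activator JovX is present, so *bexK* is transcribed.
→ *bexK* is ON.
4 of the 4 genes are transcribed.

4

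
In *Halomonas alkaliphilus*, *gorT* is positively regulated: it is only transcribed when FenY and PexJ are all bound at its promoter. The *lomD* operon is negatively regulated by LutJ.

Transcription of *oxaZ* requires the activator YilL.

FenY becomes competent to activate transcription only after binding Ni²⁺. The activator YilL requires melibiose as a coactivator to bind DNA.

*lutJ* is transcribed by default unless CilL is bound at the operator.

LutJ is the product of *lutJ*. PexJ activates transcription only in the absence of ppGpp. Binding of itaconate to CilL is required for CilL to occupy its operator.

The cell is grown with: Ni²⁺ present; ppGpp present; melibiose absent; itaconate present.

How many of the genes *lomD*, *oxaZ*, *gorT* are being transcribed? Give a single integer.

Itaconate is present, so CilL is active.
With repressor CilL bound, *lutJ* is not transcribed.
So LutJ is not produced.
With no repressor bound, *lomD* is transcribed.
→ *lomD* is ON.
Melibiose is absent, so YilL is inactive.
Required activator YilL is absent, so *oxaZ* is not transcribed.
→ *oxaZ* is OFF.
Ni²⁺ is present, so FenY is active.
ppGpp is present, so PexJ is inactive.
Required activator PexJ is absent, so *gorT* is not transcribed.
→ *gorT* is OFF.
1 of the 3 genes is transcribed.

1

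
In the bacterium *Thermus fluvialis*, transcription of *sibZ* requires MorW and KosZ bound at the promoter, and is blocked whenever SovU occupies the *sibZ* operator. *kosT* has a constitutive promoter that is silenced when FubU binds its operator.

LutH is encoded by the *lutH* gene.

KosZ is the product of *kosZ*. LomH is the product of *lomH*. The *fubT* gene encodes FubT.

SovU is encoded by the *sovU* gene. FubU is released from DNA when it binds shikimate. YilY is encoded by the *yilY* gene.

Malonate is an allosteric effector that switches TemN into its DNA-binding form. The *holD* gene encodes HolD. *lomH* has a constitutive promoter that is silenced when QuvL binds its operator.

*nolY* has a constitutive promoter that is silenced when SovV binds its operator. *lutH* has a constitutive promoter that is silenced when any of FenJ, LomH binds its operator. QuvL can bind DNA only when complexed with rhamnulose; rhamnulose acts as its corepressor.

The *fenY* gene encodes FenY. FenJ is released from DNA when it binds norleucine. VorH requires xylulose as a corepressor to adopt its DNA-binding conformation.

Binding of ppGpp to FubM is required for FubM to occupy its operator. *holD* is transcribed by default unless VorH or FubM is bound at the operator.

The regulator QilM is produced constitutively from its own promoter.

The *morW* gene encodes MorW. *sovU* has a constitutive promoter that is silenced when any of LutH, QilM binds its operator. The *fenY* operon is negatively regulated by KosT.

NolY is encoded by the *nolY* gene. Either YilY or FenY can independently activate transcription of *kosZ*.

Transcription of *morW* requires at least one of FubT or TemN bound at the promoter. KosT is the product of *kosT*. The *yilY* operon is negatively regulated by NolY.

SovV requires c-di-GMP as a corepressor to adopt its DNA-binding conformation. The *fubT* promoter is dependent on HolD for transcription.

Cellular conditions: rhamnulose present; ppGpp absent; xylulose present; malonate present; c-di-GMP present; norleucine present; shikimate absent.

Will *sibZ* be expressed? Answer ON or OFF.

Norleucine is present, so FenJ is inactive.
Rhamnulose is present, so QuvL is active.
With repressor QuvL bound, *lomH* is not transcribed.
So LomH is not produced.
With no repressor bound, *lutH* is transcribed.
So LutH is produced and active.
QilM is produced constitutively and is active.
With repressor LutH bound, *sovU* is not transcribed.
So SovU is not produced.
Xylulose is present, so VorH is active.
ppGpp is absent, so FubM is inactive.
With repressor VorH bound, *holD* is not transcribed.
So HolD is not produced.
Required activator HolD is absent, so *fubT* is not transcribed.
So FubT is not produced.
Malonate is present, so TemN is active.
Activator TemN is present, so *morW* is transcribed.
So MorW is produced and active.
c-di-GMP is present, so SovV is active.
With repressor SovV bound, *nolY* is not transcribed.
So NolY is not produced.
With no repressor bound, *yilY* is transcribed.
So YilY is produced and active.
Shikimate is absent, so FubU is active.
With repressor FubU bound, *kosT* is not transcribed.
So KosT is not produced.
With no repressor bound, *fenY* is transcribed.
So FenY is produced and active.
Activator YilY is present, so *kosZ* is transcribed.
So KosZ is produced and active.
No repressor is bound and MorW and KosZ are active, so *sibZ* is transcribed.

ON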